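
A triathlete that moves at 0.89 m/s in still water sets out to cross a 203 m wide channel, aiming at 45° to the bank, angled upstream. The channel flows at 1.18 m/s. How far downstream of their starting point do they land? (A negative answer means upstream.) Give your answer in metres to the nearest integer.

Perpendicular speed = 0.629 m/s; crossing time = 203 / 0.629 = 322.568 s.
Net downstream speed = 0.551 m/s.
Drift = 0.551 × 322.568 = 177.630 m (downstream).

178 m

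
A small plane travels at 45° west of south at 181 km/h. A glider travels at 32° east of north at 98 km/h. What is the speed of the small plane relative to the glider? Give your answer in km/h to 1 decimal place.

Taking east as x and north as y: small plane velocity = (-127.986, -127.986) km/h; glider velocity = (51.932, 83.109) km/h.
Velocity of small plane relative to glider = (-127.986, -127.986) − (51.932, 83.109) = (-179.918, -211.095) km/h.
Magnitude = |(-179.918, -211.095)| = 277.366 km/h.

277.4 km/h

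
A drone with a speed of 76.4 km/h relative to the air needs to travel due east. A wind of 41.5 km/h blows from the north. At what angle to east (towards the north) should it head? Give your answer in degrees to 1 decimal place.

The wind pushes perpendicular to the desired track; the heading must have a component into the wind equal to 41.5 km/h: 76.4 sin θ = 41.5.
sin θ = 0.5432, so θ = 32.901°.

32.9°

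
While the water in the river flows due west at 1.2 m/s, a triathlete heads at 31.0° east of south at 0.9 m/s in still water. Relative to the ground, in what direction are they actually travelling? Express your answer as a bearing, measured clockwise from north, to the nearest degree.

Taking east as x and north as y: velocity relative to the water = (0.464, -0.771) m/s; the water relative to ground = (-1.200, 0.000) m/s.
Velocity relative to ground = (0.464, -0.771) + (-1.200, 0.000) = (-0.736, -0.771) m/s.
Bearing = atan2(-0.74, -0.77) = 223.67° clockwise from north.

224°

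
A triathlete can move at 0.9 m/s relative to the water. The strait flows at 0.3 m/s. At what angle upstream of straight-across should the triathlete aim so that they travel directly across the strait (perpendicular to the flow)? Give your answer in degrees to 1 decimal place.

19.5°

To cancel the current, the upstream component of the triathlete's velocity must equal the flow: 0.9 sin θ = 0.3.
sin θ = 0.3 / 0.9 = 0.3333.
θ = arcsin(0.3333) = 19.471°.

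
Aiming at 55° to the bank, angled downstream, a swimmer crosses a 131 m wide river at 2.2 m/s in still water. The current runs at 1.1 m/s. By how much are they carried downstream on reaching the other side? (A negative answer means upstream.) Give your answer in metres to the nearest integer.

172 m

Perpendicular speed = 1.802 m/s; crossing time = 131 / 1.802 = 72.692 s.
Net downstream speed = 2.362 m/s.
Drift = 2.362 × 72.692 = 171.688 m (downstream).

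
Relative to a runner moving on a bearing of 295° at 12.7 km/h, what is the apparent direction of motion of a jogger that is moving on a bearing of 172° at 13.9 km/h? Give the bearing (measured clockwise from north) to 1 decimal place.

144.9°

Taking east as x and north as y: jogger velocity = (1.935, -13.765) km/h; runner velocity = (-11.510, 5.367) km/h.
Velocity of jogger relative to runner = (1.935, -13.765) − (-11.510, 5.367) = (13.445, -19.132) km/h.
Bearing = atan2(13.44, -19.13) = 144.90° clockwise from north.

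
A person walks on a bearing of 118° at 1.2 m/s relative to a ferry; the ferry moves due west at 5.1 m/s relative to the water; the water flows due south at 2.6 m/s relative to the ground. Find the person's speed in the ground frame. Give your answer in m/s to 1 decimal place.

In east/north components (m/s): person relative to ferry = (1.060, -0.563); ferry relative to water = (-5.100, 0.000); water relative to ground = (0.000, -2.600).
Sum = (-4.040, -3.163) m/s.
Speed = |(-4.040, -3.163)| = 5.131 m/s.

5.1 m/s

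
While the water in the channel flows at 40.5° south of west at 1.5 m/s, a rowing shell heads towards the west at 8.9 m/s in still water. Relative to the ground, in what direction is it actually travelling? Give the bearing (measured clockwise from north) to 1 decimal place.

264.5°

Taking east as x and north as y: velocity relative to the water = (-8.900, 0.000) m/s; the water relative to ground = (-1.141, -0.974) m/s.
Velocity relative to ground = (-8.900, 0.000) + (-1.141, -0.974) = (-10.041, -0.974) m/s.
Bearing = atan2(-10.04, -0.97) = 264.46° clockwise from north.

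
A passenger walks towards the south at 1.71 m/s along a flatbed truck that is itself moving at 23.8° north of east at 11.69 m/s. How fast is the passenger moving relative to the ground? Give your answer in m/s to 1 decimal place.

Taking east as x and north as y: flatbed truck velocity = (10.696, 4.717) m/s; passenger velocity relative to flatbed truck = (0.000, -1.710) m/s.
Velocity relative to ground = (10.696, 4.717) + (0.000, -1.710) = (10.696, 3.007) m/s.
Speed = |(10.696, 3.007)| = 11.111 m/s.

11.1 m/s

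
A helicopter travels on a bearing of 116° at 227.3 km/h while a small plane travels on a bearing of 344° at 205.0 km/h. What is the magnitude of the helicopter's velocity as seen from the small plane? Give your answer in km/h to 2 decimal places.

395.03 km/h

Taking east as x and north as y: helicopter velocity = (204.296, -99.642) km/h; small plane velocity = (-56.506, 197.059) km/h.
Velocity of helicopter relative to small plane = (204.296, -99.642) − (-56.506, 197.059) = (260.802, -296.700) km/h.
Magnitude = |(260.802, -296.700)| = 395.030 km/h.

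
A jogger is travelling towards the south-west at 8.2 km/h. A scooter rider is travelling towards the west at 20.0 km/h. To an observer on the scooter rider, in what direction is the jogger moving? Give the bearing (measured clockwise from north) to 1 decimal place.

Taking east as x and north as y: jogger velocity = (-5.798, -5.798) km/h; scooter rider velocity = (-20.000, 0.000) km/h.
Velocity of jogger relative to scooter rider = (-5.798, -5.798) − (-20.000, 0.000) = (14.202, -5.798) km/h.
Bearing = atan2(14.20, -5.80) = 112.21° clockwise from north.

112.2°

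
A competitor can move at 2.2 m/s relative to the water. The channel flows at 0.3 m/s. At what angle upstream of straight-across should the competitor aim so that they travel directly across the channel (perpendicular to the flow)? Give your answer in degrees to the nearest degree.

8°

To cancel the current, the upstream component of the competitor's velocity must equal the flow: 2.2 sin θ = 0.3.
sin θ = 0.3 / 2.2 = 0.1364.
θ = arcsin(0.1364) = 7.837°.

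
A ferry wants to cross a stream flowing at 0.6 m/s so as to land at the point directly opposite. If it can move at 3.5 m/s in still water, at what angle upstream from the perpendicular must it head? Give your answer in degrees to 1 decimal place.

9.9°

To cancel the current, the upstream component of the ferry's velocity must equal the flow: 3.5 sin θ = 0.6.
sin θ = 0.6 / 3.5 = 0.1714.
θ = arcsin(0.1714) = 9.871°.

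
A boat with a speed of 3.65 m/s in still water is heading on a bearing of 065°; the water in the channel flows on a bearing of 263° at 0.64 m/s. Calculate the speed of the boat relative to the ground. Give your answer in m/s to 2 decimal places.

Taking east as x and north as y: velocity relative to the water = (3.308, 1.543) m/s; the water relative to ground = (-0.635, -0.078) m/s.
Velocity relative to ground = (3.308, 1.543) + (-0.635, -0.078) = (2.673, 1.465) m/s.
Speed = |(2.673, 1.465)| = 3.048 m/s.

3.05 m/s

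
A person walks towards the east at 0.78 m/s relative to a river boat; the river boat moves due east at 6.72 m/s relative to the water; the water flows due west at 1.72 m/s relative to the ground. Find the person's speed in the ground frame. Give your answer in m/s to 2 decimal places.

5.78 m/s

In east/north components (m/s): person relative to river boat = (0.780, 0.000); river boat relative to water = (6.720, 0.000); water relative to ground = (-1.720, 0.000).
Sum = (5.780, 0.000) m/s.
Speed = |(5.780, 0.000)| = 5.780 m/s.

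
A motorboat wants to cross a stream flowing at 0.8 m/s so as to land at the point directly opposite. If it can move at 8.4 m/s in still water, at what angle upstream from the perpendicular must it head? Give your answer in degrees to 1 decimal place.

To cancel the current, the upstream component of the motorboat's velocity must equal the flow: 8.4 sin θ = 0.8.
sin θ = 0.8 / 8.4 = 0.0952.
θ = arcsin(0.0952) = 5.465°.

5.5°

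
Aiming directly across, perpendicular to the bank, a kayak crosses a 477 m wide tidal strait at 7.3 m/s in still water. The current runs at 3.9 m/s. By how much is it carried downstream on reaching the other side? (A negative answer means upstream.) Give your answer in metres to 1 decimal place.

254.8 m

Perpendicular speed = 7.300 m/s; crossing time = 477 / 7.300 = 65.342 s.
Net downstream speed = 3.900 m/s.
Drift = 3.900 × 65.342 = 254.836 m (downstream).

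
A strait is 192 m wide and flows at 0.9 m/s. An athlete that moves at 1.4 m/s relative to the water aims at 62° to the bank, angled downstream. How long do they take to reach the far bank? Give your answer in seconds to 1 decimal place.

155.3 s

The component of the athlete's velocity perpendicular to the bank is 1.4 × sin 62° = 1.236 m/s.
Only the cross-stream component determines the crossing time; the current contributes nothing perpendicular to the bank.
Time = 192 / 1.236 = 155.324 s.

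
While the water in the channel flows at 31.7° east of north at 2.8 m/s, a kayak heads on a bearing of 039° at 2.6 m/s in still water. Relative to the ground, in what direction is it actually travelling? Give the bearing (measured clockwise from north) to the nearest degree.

035°

Taking east as x and north as y: velocity relative to the water = (1.636, 2.021) m/s; the water relative to ground = (1.471, 2.382) m/s.
Velocity relative to ground = (1.636, 2.021) + (1.471, 2.382) = (3.108, 4.403) m/s.
Bearing = atan2(3.11, 4.40) = 35.21° clockwise from north.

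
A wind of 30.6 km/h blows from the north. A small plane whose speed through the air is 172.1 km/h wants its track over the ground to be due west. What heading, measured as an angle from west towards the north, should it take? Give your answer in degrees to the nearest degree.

10°

The wind pushes perpendicular to the desired track; the heading must have a component into the wind equal to 30.6 km/h: 172.1 sin θ = 30.6.
sin θ = 0.1778, so θ = 10.242°.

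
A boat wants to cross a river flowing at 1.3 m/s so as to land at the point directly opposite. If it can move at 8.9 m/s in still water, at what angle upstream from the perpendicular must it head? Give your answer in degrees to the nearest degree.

8°

To cancel the current, the upstream component of the boat's velocity must equal the flow: 8.9 sin θ = 1.3.
sin θ = 1.3 / 8.9 = 0.1461.
θ = arcsin(0.1461) = 8.399°.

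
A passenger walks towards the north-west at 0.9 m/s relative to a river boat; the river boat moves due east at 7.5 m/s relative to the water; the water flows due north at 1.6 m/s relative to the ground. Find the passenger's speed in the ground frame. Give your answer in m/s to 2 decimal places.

In east/north components (m/s): passenger relative to river boat = (-0.636, 0.636); river boat relative to water = (7.500, 0.000); water relative to ground = (0.000, 1.600).
Sum = (6.864, 2.236) m/s.
Speed = |(6.864, 2.236)| = 7.219 m/s.

7.22 m/s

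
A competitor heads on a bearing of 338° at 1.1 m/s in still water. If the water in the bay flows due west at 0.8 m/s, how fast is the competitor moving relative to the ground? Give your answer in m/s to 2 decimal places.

1.58 m/s

Taking east as x and north as y: velocity relative to the water = (-0.412, 1.020) m/s; the water relative to ground = (-0.800, 0.000) m/s.
Velocity relative to ground = (-0.412, 1.020) + (-0.800, 0.000) = (-1.212, 1.020) m/s.
Speed = |(-1.212, 1.020)| = 1.584 m/s.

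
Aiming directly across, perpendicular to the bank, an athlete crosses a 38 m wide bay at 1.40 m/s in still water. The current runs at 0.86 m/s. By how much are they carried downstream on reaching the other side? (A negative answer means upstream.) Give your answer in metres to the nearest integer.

23 m

Perpendicular speed = 1.400 m/s; crossing time = 38 / 1.400 = 27.143 s.
Net downstream speed = 0.860 m/s.
Drift = 0.860 × 27.143 = 23.343 m (downstream).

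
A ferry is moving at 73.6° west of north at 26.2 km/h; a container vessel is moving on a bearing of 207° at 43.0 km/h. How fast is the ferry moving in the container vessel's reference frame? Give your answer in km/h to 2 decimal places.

46.05 km/h

Taking east as x and north as y: ferry velocity = (-25.134, 7.397) km/h; container vessel velocity = (-19.522, -38.313) km/h.
Velocity of ferry relative to container vessel = (-25.134, 7.397) − (-19.522, -38.313) = (-5.612, 45.711) km/h.
Magnitude = |(-5.612, 45.711)| = 46.054 km/h.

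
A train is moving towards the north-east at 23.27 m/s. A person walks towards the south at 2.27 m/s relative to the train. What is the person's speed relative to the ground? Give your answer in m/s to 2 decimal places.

21.72 m/s

Taking east as x and north as y: train velocity = (16.454, 16.454) m/s; person velocity relative to train = (0.000, -2.270) m/s.
Velocity relative to ground = (16.454, 16.454) + (0.000, -2.270) = (16.454, 14.184) m/s.
Speed = |(16.454, 14.184)| = 21.724 m/s.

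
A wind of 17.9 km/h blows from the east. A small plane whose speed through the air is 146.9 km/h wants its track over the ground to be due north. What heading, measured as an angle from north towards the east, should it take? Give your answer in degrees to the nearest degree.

7°

The wind pushes perpendicular to the desired track; the heading must have a component into the wind equal to 17.9 km/h: 146.9 sin θ = 17.9.
sin θ = 0.1219, so θ = 6.999°.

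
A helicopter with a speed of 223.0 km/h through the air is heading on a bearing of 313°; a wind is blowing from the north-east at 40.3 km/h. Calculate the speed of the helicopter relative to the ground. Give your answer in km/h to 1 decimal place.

Taking east as x and north as y: velocity relative to the air = (-163.092, 152.086) km/h; the air relative to ground = (-28.496, -28.496) km/h.
Velocity relative to ground = (-163.092, 152.086) + (-28.496, -28.496) = (-191.588, 123.589) km/h.
Speed = |(-191.588, 123.589)| = 227.992 km/h.

228.0 km/h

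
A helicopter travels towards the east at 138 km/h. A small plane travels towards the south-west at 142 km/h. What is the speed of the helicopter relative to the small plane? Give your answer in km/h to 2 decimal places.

258.69 km/h

Taking east as x and north as y: helicopter velocity = (138.000, 0.000) km/h; small plane velocity = (-100.409, -100.409) km/h.
Velocity of helicopter relative to small plane = (138.000, 0.000) − (-100.409, -100.409) = (238.409, 100.409) km/h.
Magnitude = |(238.409, 100.409)| = 258.691 km/h.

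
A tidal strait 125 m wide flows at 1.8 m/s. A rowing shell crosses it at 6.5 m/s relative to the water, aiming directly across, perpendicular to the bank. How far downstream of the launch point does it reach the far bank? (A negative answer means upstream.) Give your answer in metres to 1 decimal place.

Perpendicular speed = 6.500 m/s; crossing time = 125 / 6.500 = 19.231 s.
Net downstream speed = 1.800 m/s.
Drift = 1.800 × 19.231 = 34.615 m (downstream).

34.6 m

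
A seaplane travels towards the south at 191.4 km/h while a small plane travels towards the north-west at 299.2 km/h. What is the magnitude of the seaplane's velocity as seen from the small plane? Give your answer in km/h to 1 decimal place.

Taking east as x and north as y: seaplane velocity = (0.000, -191.400) km/h; small plane velocity = (-211.566, 211.566) km/h.
Velocity of seaplane relative to small plane = (0.000, -191.400) − (-211.566, 211.566) = (211.566, -402.966) km/h.
Magnitude = |(211.566, -402.966)| = 455.129 km/h.

455.1 km/h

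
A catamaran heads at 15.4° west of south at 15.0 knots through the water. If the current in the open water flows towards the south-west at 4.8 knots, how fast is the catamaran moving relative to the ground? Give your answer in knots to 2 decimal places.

Taking east as x and north as y: velocity relative to the water = (-3.983, -14.461) knots; the water relative to ground = (-3.394, -3.394) knots.
Velocity relative to ground = (-3.983, -14.461) + (-3.394, -3.394) = (-7.377, -17.856) knots.
Speed = |(-7.377, -17.856)| = 19.320 knots.

19.32 knots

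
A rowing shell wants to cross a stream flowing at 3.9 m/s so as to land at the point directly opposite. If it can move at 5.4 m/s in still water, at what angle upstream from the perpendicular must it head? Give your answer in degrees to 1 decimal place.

To cancel the current, the upstream component of the rowing shell's velocity must equal the flow: 5.4 sin θ = 3.9.
sin θ = 3.9 / 5.4 = 0.7222.
θ = arcsin(0.7222) = 46.238°.

46.2°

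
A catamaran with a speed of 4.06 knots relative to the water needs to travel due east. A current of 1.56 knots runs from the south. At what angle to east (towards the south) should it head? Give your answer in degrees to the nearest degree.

23°

The current pushes perpendicular to the desired track; the heading must have a component into the current equal to 1.56 knots: 4.06 sin θ = 1.56.
sin θ = 0.3842, so θ = 22.596°.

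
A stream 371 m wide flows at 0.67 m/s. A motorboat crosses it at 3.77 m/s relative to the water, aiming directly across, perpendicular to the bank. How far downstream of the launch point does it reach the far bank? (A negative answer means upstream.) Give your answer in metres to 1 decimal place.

65.9 m

Perpendicular speed = 3.770 m/s; crossing time = 371 / 3.770 = 98.408 s.
Net downstream speed = 0.670 m/s.
Drift = 0.670 × 98.408 = 65.934 m (downstream).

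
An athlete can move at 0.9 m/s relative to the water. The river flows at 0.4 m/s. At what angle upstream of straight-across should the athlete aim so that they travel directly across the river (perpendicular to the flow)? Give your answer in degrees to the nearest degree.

To cancel the current, the upstream component of the athlete's velocity must equal the flow: 0.9 sin θ = 0.4.
sin θ = 0.4 / 0.9 = 0.4444.
θ = arcsin(0.4444) = 26.388°.

26°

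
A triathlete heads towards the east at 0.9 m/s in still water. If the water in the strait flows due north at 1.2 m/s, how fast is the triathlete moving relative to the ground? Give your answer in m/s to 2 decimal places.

Taking east as x and north as y: velocity relative to the water = (0.900, 0.000) m/s; the water relative to ground = (0.000, 1.200) m/s.
Velocity relative to ground = (0.900, 0.000) + (0.000, 1.200) = (0.900, 1.200) m/s.
Speed = |(0.900, 1.200)| = 1.500 m/s.

1.50 m/s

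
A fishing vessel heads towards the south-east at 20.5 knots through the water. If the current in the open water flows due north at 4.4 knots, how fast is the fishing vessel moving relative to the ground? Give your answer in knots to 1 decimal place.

Taking east as x and north as y: velocity relative to the water = (14.496, -14.496) knots; the water relative to ground = (0.000, 4.400) knots.
Velocity relative to ground = (14.496, -14.496) + (0.000, 4.400) = (14.496, -10.096) knots.
Speed = |(14.496, -10.096)| = 17.665 knots.

17.7 knots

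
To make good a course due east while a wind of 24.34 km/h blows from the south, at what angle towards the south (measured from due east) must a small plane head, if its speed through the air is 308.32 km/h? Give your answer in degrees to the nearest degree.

The wind pushes perpendicular to the desired track; the heading must have a component into the wind equal to 24.34 km/h: 308.32 sin θ = 24.34.
sin θ = 0.0789, so θ = 4.528°.

5°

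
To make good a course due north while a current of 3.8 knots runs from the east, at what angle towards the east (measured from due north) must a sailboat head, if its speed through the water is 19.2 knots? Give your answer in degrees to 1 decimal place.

11.4°

The current pushes perpendicular to the desired track; the heading must have a component into the current equal to 3.8 knots: 19.2 sin θ = 3.8.
sin θ = 0.1979, so θ = 11.415°.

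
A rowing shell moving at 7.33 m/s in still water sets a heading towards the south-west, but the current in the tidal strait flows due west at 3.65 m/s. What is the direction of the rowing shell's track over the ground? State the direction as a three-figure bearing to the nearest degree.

Taking east as x and north as y: velocity relative to the water = (-5.183, -5.183) m/s; the water relative to ground = (-3.650, 0.000) m/s.
Velocity relative to ground = (-5.183, -5.183) + (-3.650, 0.000) = (-8.833, -5.183) m/s.
Bearing = atan2(-8.83, -5.18) = 239.60° clockwise from north.

240°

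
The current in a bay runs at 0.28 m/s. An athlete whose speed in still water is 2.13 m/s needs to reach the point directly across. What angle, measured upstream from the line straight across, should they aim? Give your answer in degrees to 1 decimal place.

7.6°

To cancel the current, the upstream component of the athlete's velocity must equal the flow: 2.13 sin θ = 0.28.
sin θ = 0.28 / 2.13 = 0.1315.
θ = arcsin(0.1315) = 7.554°.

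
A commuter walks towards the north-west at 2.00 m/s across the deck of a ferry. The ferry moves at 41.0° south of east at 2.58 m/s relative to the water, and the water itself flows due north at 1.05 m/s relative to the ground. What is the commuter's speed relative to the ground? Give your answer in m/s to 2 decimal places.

In east/north components (m/s): commuter relative to ferry = (-1.414, 1.414); ferry relative to water = (1.947, -1.693); water relative to ground = (0.000, 1.050).
Sum = (0.533, 0.772) m/s.
Speed = |(0.533, 0.772)| = 0.938 m/s.

0.94 m/s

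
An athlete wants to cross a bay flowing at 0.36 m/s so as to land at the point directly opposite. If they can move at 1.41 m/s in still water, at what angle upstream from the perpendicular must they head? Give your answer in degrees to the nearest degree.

To cancel the current, the upstream component of the athlete's velocity must equal the flow: 1.41 sin θ = 0.36.
sin θ = 0.36 / 1.41 = 0.2553.
θ = arcsin(0.2553) = 14.792°.

15°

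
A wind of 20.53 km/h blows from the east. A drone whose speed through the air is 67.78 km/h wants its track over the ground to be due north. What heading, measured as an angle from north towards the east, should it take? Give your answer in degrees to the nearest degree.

The wind pushes perpendicular to the desired track; the heading must have a component into the wind equal to 20.53 km/h: 67.78 sin θ = 20.53.
sin θ = 0.3029, so θ = 17.631°.

18°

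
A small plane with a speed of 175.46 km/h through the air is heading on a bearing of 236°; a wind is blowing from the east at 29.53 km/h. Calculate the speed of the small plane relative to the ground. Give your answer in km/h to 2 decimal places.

Taking east as x and north as y: velocity relative to the air = (-145.463, -98.116) km/h; the air relative to ground = (-29.530, 0.000) km/h.
Velocity relative to ground = (-145.463, -98.116) + (-29.530, 0.000) = (-174.993, -98.116) km/h.
Speed = |(-174.993, -98.116)| = 200.622 km/h.

200.62 km/h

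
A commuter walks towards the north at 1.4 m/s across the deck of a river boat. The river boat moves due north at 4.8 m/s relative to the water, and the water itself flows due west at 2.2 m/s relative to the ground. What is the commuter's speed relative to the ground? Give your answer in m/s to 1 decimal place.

In east/north components (m/s): commuter relative to river boat = (0.000, 1.400); river boat relative to water = (0.000, 4.800); water relative to ground = (-2.200, 0.000).
Sum = (-2.200, 6.200) m/s.
Speed = |(-2.200, 6.200)| = 6.579 m/s.

6.6 m/s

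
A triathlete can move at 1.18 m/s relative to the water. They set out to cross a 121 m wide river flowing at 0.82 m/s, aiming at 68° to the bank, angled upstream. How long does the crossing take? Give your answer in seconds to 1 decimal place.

110.6 s

The component of the triathlete's velocity perpendicular to the bank is 1.18 × sin 68° = 1.094 m/s.
The flow acts along the bank and has no component across it.
Time = 121 / 1.094 = 110.596 s.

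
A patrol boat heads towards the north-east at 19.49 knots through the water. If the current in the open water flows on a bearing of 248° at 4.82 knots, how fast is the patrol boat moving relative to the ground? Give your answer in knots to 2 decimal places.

Taking east as x and north as y: velocity relative to the water = (13.782, 13.782) knots; the water relative to ground = (-4.469, -1.806) knots.
Velocity relative to ground = (13.782, 13.782) + (-4.469, -1.806) = (9.312, 11.976) knots.
Speed = |(9.312, 11.976)| = 15.171 knots.

15.17 knots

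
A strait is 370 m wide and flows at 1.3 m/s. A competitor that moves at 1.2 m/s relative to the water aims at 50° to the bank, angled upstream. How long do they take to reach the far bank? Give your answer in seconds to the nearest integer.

The component of the competitor's velocity perpendicular to the bank is 1.2 × sin 50° = 0.919 m/s.
The flow acts along the bank and has no component across it.
Time = 370 / 0.919 = 402.501 s.

403 s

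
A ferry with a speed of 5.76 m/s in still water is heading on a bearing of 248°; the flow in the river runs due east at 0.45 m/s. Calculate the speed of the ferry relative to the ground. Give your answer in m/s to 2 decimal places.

Taking east as x and north as y: velocity relative to the water = (-5.341, -2.158) m/s; the water relative to ground = (0.450, 0.000) m/s.
Velocity relative to ground = (-5.341, -2.158) + (0.450, 0.000) = (-4.891, -2.158) m/s.
Speed = |(-4.891, -2.158)| = 5.345 m/s.

5.35 m/s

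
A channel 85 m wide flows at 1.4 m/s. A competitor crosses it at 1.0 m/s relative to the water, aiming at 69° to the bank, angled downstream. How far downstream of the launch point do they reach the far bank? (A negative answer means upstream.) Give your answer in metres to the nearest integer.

Perpendicular speed = 0.934 m/s; crossing time = 85 / 0.934 = 91.047 s.
Net downstream speed = 1.758 m/s.
Drift = 1.758 × 91.047 = 160.095 m (downstream).

160 m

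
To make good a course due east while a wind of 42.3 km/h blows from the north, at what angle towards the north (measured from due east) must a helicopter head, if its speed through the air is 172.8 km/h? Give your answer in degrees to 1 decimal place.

The wind pushes perpendicular to the desired track; the heading must have a component into the wind equal to 42.3 km/h: 172.8 sin θ = 42.3.
sin θ = 0.2448, so θ = 14.170°.

14.2°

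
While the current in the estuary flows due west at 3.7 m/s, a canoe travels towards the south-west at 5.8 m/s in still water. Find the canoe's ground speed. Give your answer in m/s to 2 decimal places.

8.81 m/s

Taking east as x and north as y: velocity relative to the water = (-4.101, -4.101) m/s; the water relative to ground = (-3.700, 0.000) m/s.
Velocity relative to ground = (-4.101, -4.101) + (-3.700, 0.000) = (-7.801, -4.101) m/s.
Speed = |(-7.801, -4.101)| = 8.814 m/s.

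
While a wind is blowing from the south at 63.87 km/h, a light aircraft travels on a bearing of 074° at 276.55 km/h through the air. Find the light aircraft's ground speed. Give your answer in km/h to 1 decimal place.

Taking east as x and north as y: velocity relative to the air = (265.837, 76.228) km/h; the air relative to ground = (0.000, 63.870) km/h.
Velocity relative to ground = (265.837, 76.228) + (0.000, 63.870) = (265.837, 140.098) km/h.
Speed = |(265.837, 140.098)| = 300.494 km/h.

300.5 km/h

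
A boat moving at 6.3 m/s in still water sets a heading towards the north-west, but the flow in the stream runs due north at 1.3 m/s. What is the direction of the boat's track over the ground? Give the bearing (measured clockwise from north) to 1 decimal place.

Taking east as x and north as y: velocity relative to the water = (-4.455, 4.455) m/s; the water relative to ground = (0.000, 1.300) m/s.
Velocity relative to ground = (-4.455, 4.455) + (0.000, 1.300) = (-4.455, 5.755) m/s.
Bearing = atan2(-4.45, 5.75) = 322.26° clockwise from north.

322.3°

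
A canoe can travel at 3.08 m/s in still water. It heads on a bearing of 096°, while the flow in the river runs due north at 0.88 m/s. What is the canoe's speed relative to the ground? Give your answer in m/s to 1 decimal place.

Taking east as x and north as y: velocity relative to the water = (3.063, -0.322) m/s; the water relative to ground = (0.000, 0.880) m/s.
Velocity relative to ground = (3.063, -0.322) + (0.000, 0.880) = (3.063, 0.558) m/s.
Speed = |(3.063, 0.558)| = 3.114 m/s.

3.1 m/s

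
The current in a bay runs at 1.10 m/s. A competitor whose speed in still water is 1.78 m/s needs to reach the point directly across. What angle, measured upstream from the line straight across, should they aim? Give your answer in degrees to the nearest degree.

38°

To cancel the current, the upstream component of the competitor's velocity must equal the flow: 1.78 sin θ = 1.10.
sin θ = 1.10 / 1.78 = 0.6180.
θ = arcsin(0.6180) = 38.169°.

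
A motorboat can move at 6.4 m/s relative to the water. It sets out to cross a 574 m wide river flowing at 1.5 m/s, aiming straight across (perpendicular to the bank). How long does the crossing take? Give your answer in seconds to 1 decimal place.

89.7 s

The component of the motorboat's velocity perpendicular to the bank is 6.4 m/s.
The flow acts along the bank and has no component across it.
Time = 574 / 6.400 = 89.688 s.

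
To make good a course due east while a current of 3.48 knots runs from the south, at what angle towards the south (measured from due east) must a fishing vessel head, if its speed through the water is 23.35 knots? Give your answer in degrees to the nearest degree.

The current pushes perpendicular to the desired track; the heading must have a component into the current equal to 3.48 knots: 23.35 sin θ = 3.48.
sin θ = 0.1490, so θ = 8.571°.

9°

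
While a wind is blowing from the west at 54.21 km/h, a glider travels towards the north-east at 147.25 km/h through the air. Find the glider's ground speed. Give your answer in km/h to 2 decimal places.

Taking east as x and north as y: velocity relative to the air = (104.121, 104.121) km/h; the air relative to ground = (54.210, 0.000) km/h.
Velocity relative to ground = (104.121, 104.121) + (54.210, 0.000) = (158.331, 104.121) km/h.
Speed = |(158.331, 104.121)| = 189.500 km/h.

189.50 km/h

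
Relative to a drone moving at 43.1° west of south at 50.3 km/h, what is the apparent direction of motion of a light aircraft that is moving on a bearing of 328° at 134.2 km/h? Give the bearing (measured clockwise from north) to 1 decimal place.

Taking east as x and north as y: light aircraft velocity = (-71.115, 113.808) km/h; drone velocity = (-34.369, -36.727) km/h.
Velocity of light aircraft relative to drone = (-71.115, 113.808) − (-34.369, -36.727) = (-36.746, 150.535) km/h.
Bearing = atan2(-36.75, 150.54) = 346.28° clockwise from north.

346.3°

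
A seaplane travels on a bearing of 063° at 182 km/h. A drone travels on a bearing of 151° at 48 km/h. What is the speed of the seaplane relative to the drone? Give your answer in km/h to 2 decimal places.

186.60 km/h

Taking east as x and north as y: seaplane velocity = (162.163, 82.626) km/h; drone velocity = (23.271, -41.982) km/h.
Velocity of seaplane relative to drone = (162.163, 82.626) − (23.271, -41.982) = (138.892, 124.608) km/h.
Magnitude = |(138.892, 124.608)| = 186.596 km/h.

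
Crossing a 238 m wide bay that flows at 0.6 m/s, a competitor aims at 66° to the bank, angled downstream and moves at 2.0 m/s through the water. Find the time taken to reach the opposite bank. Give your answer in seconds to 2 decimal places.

130.26 s

The component of the competitor's velocity perpendicular to the bank is 2.0 × sin 66° = 1.827 m/s.
Only the cross-stream component determines the crossing time; the current contributes nothing perpendicular to the bank.
Time = 238 / 1.827 = 130.262 s.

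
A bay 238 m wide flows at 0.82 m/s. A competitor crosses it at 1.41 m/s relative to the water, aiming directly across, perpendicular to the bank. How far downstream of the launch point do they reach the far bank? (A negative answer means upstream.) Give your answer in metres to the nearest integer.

Perpendicular speed = 1.410 m/s; crossing time = 238 / 1.410 = 168.794 s.
Net downstream speed = 0.820 m/s.
Drift = 0.820 × 168.794 = 138.411 m (downstream).

138 m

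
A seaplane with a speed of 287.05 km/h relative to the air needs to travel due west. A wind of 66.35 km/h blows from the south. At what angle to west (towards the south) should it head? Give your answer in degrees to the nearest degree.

The wind pushes perpendicular to the desired track; the heading must have a component into the wind equal to 66.35 km/h: 287.05 sin θ = 66.35.
sin θ = 0.2311, so θ = 13.364°.

13°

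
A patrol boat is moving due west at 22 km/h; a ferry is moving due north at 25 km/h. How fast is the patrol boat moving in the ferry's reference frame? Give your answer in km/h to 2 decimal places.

Taking east as x and north as y: patrol boat velocity = (-22.000, 0.000) km/h; ferry velocity = (0.000, 25.000) km/h.
Velocity of patrol boat relative to ferry = (-22.000, 0.000) − (0.000, 25.000) = (-22.000, -25.000) km/h.
Magnitude = |(-22.000, -25.000)| = 33.302 km/h.

33.30 km/h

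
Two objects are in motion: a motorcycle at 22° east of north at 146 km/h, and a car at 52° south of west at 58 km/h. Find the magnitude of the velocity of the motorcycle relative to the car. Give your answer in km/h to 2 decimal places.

Taking east as x and north as y: motorcycle velocity = (54.693, 135.369) km/h; car velocity = (-35.708, -45.705) km/h.
Velocity of motorcycle relative to car = (54.693, 135.369) − (-35.708, -45.705) = (90.401, 181.073) km/h.
Magnitude = |(90.401, 181.073)| = 202.386 km/h.

202.39 km/h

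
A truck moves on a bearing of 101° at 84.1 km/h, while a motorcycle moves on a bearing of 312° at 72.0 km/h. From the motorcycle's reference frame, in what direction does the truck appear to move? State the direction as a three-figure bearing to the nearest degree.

Taking east as x and north as y: truck velocity = (82.555, -16.047) km/h; motorcycle velocity = (-53.506, 48.177) km/h.
Velocity of truck relative to motorcycle = (82.555, -16.047) − (-53.506, 48.177) = (136.061, -64.224) km/h.
Bearing = atan2(136.06, -64.22) = 115.27° clockwise from north.

115°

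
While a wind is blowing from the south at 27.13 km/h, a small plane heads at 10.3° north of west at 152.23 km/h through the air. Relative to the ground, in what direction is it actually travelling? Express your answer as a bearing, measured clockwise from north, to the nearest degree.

Taking east as x and north as y: velocity relative to the air = (-149.777, 27.219) km/h; the air relative to ground = (0.000, 27.130) km/h.
Velocity relative to ground = (-149.777, 27.219) + (0.000, 27.130) = (-149.777, 54.349) km/h.
Bearing = atan2(-149.78, 54.35) = 289.94° clockwise from north.

290°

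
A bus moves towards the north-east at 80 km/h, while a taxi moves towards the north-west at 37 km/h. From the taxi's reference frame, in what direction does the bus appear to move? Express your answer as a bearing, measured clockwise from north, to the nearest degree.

Taking east as x and north as y: bus velocity = (56.569, 56.569) km/h; taxi velocity = (-26.163, 26.163) km/h.
Velocity of bus relative to taxi = (56.569, 56.569) − (-26.163, 26.163) = (82.731, 30.406) km/h.
Bearing = atan2(82.73, 30.41) = 69.82° clockwise from north.

070°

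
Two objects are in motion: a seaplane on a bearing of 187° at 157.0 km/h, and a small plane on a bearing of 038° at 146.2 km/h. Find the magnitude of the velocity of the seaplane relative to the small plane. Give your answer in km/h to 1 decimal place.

292.2 km/h

Taking east as x and north as y: seaplane velocity = (-19.133, -155.830) km/h; small plane velocity = (90.010, 115.207) km/h.
Velocity of seaplane relative to small plane = (-19.133, -155.830) − (90.010, 115.207) = (-109.143, -271.037) km/h.
Magnitude = |(-109.143, -271.037)| = 292.187 km/h.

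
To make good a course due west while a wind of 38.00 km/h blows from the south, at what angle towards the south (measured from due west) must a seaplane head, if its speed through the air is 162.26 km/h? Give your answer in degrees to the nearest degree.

14°

The wind pushes perpendicular to the desired track; the heading must have a component into the wind equal to 38.00 km/h: 162.26 sin θ = 38.00.
sin θ = 0.2342, so θ = 13.544°.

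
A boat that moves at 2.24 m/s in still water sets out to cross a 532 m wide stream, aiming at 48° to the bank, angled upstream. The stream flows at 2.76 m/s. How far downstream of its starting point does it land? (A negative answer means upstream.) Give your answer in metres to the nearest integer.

Perpendicular speed = 1.665 m/s; crossing time = 532 / 1.665 = 319.588 s.
Net downstream speed = 1.261 m/s.
Drift = 1.261 × 319.588 = 403.047 m (downstream).

403 m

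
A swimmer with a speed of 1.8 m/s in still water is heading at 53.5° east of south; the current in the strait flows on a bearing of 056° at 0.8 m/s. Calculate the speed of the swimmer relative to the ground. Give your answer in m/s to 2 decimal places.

2.20 m/s

Taking east as x and north as y: velocity relative to the water = (1.447, -1.071) m/s; the water relative to ground = (0.663, 0.447) m/s.
Velocity relative to ground = (1.447, -1.071) + (0.663, 0.447) = (2.110, -0.623) m/s.
Speed = |(2.110, -0.623)| = 2.200 m/s.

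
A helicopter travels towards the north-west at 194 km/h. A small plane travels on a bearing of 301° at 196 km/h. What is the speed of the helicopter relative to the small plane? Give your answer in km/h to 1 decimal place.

47.6 km/h

Taking east as x and north as y: helicopter velocity = (-137.179, 137.179) km/h; small plane velocity = (-168.005, 100.947) km/h.
Velocity of helicopter relative to small plane = (-137.179, 137.179) − (-168.005, 100.947) = (30.826, 36.231) km/h.
Magnitude = |(30.826, 36.231)| = 47.570 km/h.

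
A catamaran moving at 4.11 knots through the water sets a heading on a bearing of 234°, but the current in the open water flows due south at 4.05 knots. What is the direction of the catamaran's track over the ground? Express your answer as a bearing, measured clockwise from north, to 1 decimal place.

Taking east as x and north as y: velocity relative to the water = (-3.325, -2.416) knots; the water relative to ground = (0.000, -4.050) knots.
Velocity relative to ground = (-3.325, -2.416) + (0.000, -4.050) = (-3.325, -6.466) knots.
Bearing = atan2(-3.33, -6.47) = 207.21° clockwise from north.

207.2°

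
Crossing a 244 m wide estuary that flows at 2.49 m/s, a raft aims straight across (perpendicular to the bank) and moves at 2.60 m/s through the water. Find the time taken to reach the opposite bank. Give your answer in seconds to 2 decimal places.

The component of the raft's velocity perpendicular to the bank is 2.60 m/s.
Only the cross-stream component determines the crossing time; the current contributes nothing perpendicular to the bank.
Time = 244 / 2.600 = 93.846 s.

93.85 s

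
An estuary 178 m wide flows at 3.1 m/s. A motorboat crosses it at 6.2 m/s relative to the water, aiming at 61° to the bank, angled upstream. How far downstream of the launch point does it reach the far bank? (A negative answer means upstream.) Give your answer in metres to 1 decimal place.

Perpendicular speed = 5.423 m/s; crossing time = 178 / 5.423 = 32.825 s.
Net downstream speed = 0.094 m/s.
Drift = 0.094 × 32.825 = 3.092 m (downstream).

3.1 m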